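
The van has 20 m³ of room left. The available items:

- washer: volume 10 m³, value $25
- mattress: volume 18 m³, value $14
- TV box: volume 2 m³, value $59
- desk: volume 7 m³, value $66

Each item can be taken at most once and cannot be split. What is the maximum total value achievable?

Check high-value combinations within 20 m³:
- washer+TV box+desk: volume 10+2+7=19, value 25+59+66=150
- TV box+desk: volume 2+7=9, value 59+66=125
- washer+desk: volume 10+7=17, value 25+66=91
- washer+TV box: volume 10+2=12, value 25+59=84
- mattress+TV box: volume 18+2=20, value 14+59=73
Best: $150.

$150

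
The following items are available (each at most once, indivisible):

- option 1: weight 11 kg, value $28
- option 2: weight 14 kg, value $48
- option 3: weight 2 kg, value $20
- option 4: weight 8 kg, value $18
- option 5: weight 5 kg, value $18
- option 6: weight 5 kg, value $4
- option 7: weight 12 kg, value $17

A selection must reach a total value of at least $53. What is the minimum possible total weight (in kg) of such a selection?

15

Subsets with value ≥ 53, sorted by total weight:
- option 3+option 4+option 5: weight 15, value 56
- option 2+option 3: weight 16, value 68
- option 1+option 3+option 5: weight 18, value 66
- option 2+option 5: weight 19, value 66
Minimum weight: 15 kg.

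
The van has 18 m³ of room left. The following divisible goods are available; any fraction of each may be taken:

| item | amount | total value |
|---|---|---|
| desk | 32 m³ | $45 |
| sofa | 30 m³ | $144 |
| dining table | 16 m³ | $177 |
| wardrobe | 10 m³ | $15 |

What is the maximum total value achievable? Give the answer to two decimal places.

186.60

Take in order of value per unit:
- dining table (177/16 per unit): all 16 → value 177, running total 177.00
- sofa (144/30 per unit): 2 of 30 → value 2×144/30 = 9.6000, running total 186.60
Total 186.60.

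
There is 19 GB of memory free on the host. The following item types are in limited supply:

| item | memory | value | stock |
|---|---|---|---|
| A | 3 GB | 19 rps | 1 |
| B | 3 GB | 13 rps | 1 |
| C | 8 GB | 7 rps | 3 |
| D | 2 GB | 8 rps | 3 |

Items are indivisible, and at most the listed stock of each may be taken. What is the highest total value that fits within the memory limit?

Best selections within memory 19 and stock limits:
- 1×A + 1×B + 3×D: memory 12, value 56
- 1×A + 1×B + 1×C + 2×D: memory 18, value 55
- 1×A + 1×C + 3×D: memory 17, value 50
- 1×A + 1×B + 2×D: memory 10, value 48
Best: 56 rps.

56 rps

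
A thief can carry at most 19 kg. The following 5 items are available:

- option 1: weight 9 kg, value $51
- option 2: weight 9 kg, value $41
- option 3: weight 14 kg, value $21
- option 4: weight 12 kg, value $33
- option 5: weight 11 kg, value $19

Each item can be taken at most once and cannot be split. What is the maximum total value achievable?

$92

Check high-value combinations within 19 kg:
- option 1+option 2: weight 9+9=18, value 51+41=92
- option 1: weight 9, value 51
- option 2: weight 9, value 41
- option 4: weight 12, value 33
Best: $92.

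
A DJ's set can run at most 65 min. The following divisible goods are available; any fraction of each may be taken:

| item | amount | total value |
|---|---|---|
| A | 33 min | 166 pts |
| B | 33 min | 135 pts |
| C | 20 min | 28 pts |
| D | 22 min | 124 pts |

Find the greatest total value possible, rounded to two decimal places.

330.91

Take in order of value per unit:
- D (124/22 per unit): all 22 → value 124, running total 124.00
- A (166/33 per unit): all 33 → value 166, running total 290.00
- B (135/33 per unit): 10 of 33 → value 10×135/33 = 40.9091, running total 330.91
Total 330.91.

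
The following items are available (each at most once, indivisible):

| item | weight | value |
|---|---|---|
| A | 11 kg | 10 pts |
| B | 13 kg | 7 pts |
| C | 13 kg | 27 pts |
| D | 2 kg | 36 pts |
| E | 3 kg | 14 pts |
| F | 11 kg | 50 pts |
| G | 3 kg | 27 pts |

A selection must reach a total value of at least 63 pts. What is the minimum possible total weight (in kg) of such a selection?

5

Subsets with value ≥ 63, sorted by total weight:
- D+G: weight 5, value 63
- D+E+G: weight 8, value 77
- D+F: weight 13, value 86
- F+G: weight 14, value 77
Minimum weight: 5 kg.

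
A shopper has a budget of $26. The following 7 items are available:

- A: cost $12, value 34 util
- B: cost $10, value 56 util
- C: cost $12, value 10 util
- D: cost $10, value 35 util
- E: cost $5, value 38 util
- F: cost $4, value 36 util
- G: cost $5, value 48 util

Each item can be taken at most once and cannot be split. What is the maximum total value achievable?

178 util

This is a 0/1 knapsack; check combinations near the capacity.
- B+E+F+G: cost 10+5+4+5=24, value 56+38+36+48=178
- D+E+F+G: cost 10+5+4+5=24, value 35+38+36+48=157
- A+E+F+G: cost 12+5+4+5=26, value 34+38+36+48=156
Best: 178 util.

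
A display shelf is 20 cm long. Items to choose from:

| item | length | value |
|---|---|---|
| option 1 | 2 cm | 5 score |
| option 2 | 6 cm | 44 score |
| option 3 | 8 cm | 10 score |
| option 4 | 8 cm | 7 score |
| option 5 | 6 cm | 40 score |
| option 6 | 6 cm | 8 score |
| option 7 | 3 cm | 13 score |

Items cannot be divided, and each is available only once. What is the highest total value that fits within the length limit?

Check high-value combinations within 20 cm:
- option 1+option 2+option 5+option 7: length 2+6+6+3=17, value 5+44+40+13=102
- option 2+option 5+option 7: length 6+6+3=15, value 44+40+13=97
- option 1+option 2+option 5+option 6: length 2+6+6+6=20, value 5+44+40+8=97
- option 2+option 3+option 5: length 6+8+6=20, value 44+10+40=94
- option 2+option 5+option 6: length 6+6+6=18, value 44+40+8=92
Best: 102 score.

102 score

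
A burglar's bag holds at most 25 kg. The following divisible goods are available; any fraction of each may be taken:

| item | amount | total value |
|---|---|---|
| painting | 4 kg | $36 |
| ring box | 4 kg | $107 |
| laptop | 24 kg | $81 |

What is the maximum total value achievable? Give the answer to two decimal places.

Take in order of value per unit:
- ring box (107/4 per unit): all 4 → value 107, running total 107.00
- painting (36/4 per unit): all 4 → value 36, running total 143.00
- laptop (81/24 per unit): 17 of 24 → value 17×81/24 = 57.3750, running total 200.38
Total 200.38.

200.38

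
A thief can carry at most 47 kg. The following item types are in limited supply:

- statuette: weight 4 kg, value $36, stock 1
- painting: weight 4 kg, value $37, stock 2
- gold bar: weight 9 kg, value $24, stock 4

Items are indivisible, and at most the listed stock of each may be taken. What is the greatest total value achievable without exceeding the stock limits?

Top feasible selections:
- 1×statuette + 2×painting + 3×gold bar: weight 39, value 182
- 2×painting + 4×gold bar: weight 44, value 170
- 1×statuette + 1×painting + 4×gold bar: weight 44, value 169
- 1×statuette + 2×painting + 2×gold bar: weight 30, value 158
Best: $182.

$182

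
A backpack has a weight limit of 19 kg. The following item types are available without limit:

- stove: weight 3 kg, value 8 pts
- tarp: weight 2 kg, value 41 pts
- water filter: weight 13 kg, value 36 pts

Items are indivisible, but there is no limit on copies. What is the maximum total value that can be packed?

369 pts

Best value-per-unit is tarp at 41/2, and filling with it alone uses weight 9×2=18. No mix of the others beats 9×41 = 369.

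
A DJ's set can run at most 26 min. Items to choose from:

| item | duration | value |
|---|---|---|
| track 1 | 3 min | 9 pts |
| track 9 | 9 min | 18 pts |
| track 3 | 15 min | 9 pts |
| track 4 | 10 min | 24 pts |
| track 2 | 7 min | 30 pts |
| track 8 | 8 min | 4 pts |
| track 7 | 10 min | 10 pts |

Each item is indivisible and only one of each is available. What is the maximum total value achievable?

72 pts

Check high-value combinations within 26 min:
- track 9+track 4+track 2: duration 9+10+7=26, value 18+24+30=72
- track 1+track 4+track 2: duration 3+10+7=20, value 9+24+30=63
- track 4+track 2+track 8: duration 10+7+8=25, value 24+30+4=58
- track 9+track 2+track 7: duration 9+7+10=26, value 18+30+10=58
- track 1+track 9+track 2: duration 3+9+7=19, value 9+18+30=57
Best: 72 pts.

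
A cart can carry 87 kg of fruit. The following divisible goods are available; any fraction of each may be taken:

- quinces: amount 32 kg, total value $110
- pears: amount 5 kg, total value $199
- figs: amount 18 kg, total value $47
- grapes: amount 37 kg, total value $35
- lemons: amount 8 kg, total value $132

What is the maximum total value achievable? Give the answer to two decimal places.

510.70

Take in order of value per unit:
- pears (199/5 per unit): all 5 → value 199, running total 199.00
- lemons (132/8 per unit): all 8 → value 132, running total 331.00
- quinces (110/32 per unit): all 32 → value 110, running total 441.00
- figs (47/18 per unit): all 18 → value 47, running total 488.00
- grapes (35/37 per unit): 24 of 37 → value 24×35/37 = 22.7027, running total 510.70
Total 510.70.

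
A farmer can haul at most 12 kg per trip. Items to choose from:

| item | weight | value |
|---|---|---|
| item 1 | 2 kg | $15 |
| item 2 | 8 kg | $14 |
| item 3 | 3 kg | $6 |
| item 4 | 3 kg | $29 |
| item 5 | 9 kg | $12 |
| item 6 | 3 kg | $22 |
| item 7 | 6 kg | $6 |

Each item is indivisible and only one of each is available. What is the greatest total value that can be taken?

$72

This is a 0/1 knapsack; check combinations near the capacity.
- item 1+item 3+item 4+item 6: weight 2+3+3+3=11, value 15+6+29+22=72
- item 1+item 4+item 6: weight 2+3+3=8, value 15+29+22=66
- item 3+item 4+item 6: weight 3+3+3=9, value 6+29+22=57
- item 4+item 6+item 7: weight 3+3+6=12, value 29+22+6=57
Best: $72.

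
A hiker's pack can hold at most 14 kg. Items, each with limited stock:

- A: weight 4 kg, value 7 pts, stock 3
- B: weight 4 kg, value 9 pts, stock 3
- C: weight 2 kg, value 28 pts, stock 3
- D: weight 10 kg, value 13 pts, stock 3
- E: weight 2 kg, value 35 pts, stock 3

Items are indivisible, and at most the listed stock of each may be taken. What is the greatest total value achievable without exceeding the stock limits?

Best selections within weight 14 and stock limits:
- 3×C + 3×E: weight 12, value 189
- 1×B + 2×C + 3×E: weight 14, value 170
Best: 189 pts.

189 pts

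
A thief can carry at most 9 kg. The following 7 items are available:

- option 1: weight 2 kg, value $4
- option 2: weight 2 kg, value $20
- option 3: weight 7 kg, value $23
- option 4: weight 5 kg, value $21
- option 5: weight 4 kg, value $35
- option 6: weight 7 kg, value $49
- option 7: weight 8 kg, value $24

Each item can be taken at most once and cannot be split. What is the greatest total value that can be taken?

Check high-value combinations within 9 kg:
- option 2+option 6: weight 2+7=9, value 20+49=69
- option 1+option 2+option 5: weight 2+2+4=8, value 4+20+35=59
- option 4+option 5: weight 5+4=9, value 21+35=56
- option 2+option 5: weight 2+4=6, value 20+35=55
- option 1+option 6: weight 2+7=9, value 4+49=53
Best: $69.

$69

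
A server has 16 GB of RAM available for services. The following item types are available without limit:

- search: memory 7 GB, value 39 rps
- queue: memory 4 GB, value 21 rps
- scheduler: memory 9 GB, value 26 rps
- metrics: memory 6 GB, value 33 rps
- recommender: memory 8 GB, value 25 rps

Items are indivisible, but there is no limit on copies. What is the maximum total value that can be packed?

Best value-per-unit is search at 39/7; filling with it alone gives 2×39 = 78.
Optimal mix: 1×queue + 2×metrics → memory 16, value 87.

87 rps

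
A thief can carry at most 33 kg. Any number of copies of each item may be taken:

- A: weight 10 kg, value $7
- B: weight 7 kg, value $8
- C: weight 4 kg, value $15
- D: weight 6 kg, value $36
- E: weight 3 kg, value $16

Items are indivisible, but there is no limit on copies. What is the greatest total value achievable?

Best value-per-unit is D at 36/6; filling with it alone gives 5×36 = 180.
Optimal mix: 5×D + 1×E → weight 33, value 196.

$196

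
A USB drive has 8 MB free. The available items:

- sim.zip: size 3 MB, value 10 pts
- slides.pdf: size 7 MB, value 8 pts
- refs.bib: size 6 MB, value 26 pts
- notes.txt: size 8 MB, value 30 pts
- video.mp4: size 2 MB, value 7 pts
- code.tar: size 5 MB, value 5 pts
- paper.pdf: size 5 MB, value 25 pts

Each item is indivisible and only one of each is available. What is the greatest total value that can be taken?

Check high-value combinations within 8 MB:
- sim.zip+paper.pdf: size 3+5=8, value 10+25=35
- refs.bib+video.mp4: size 6+2=8, value 26+7=33
- video.mp4+paper.pdf: size 2+5=7, value 7+25=32
- notes.txt: size 8, value 30
Best: 35 pts.

35 pts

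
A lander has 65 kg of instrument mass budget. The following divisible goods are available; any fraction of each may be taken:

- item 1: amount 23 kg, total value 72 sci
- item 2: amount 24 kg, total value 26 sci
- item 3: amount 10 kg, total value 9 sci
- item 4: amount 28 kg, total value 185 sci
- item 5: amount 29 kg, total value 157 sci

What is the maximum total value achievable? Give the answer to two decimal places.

Take in order of value per unit:
- item 4 (185/28 per unit): all 28 → value 185, running total 185.00
- item 5 (157/29 per unit): all 29 → value 157, running total 342.00
- item 1 (72/23 per unit): 8 of 23 → value 8×72/23 = 25.0435, running total 367.04
Total 367.04.

367.04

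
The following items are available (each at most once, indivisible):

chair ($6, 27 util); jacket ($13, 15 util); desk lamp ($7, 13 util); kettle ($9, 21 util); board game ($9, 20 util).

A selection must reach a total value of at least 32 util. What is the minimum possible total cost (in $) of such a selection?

Subsets with value ≥ 32, sorted by total cost:
- chair+desk lamp: cost 13, value 40
- chair+kettle: cost 15, value 48
- chair+board game: cost 15, value 47
Minimum cost: 13 $.

13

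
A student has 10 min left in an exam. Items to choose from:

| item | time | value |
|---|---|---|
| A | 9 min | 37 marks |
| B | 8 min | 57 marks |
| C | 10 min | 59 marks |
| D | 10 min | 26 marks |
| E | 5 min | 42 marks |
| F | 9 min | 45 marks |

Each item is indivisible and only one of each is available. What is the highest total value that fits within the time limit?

Check high-value combinations within 10 min:
- C: time 10, value 59
- B: time 8, value 57
- F: time 9, value 45
- E: time 5, value 42
- A: time 9, value 37
Best: 59 marks.

59 marks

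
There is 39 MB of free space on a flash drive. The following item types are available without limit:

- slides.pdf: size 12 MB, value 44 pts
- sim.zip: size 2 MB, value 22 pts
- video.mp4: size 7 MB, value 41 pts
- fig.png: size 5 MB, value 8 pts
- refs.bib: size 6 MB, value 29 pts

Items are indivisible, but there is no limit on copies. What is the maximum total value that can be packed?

Best value-per-unit is sim.zip at 22/2, and filling with it alone uses size 19×2=38. No mix of the others beats 19×22 = 418.

418 pts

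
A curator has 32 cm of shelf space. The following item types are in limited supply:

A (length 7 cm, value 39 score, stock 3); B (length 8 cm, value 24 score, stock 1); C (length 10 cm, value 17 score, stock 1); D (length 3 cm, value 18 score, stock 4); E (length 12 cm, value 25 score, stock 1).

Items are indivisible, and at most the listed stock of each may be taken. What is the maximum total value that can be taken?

Top feasible selections:
- 3×A + 3×D: length 30, value 171
- 3×A + 1×B + 1×D: length 32, value 159
Best: 171 score.

171 score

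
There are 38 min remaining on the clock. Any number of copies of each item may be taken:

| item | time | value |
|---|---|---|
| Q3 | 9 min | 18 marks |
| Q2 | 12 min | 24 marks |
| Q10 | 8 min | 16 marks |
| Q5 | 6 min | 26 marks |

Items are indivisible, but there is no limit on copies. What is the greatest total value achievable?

Best value-per-unit is Q5 at 26/6, and filling with it alone uses time 6×6=36. No mix of the others beats 6×26 = 156.

156 marks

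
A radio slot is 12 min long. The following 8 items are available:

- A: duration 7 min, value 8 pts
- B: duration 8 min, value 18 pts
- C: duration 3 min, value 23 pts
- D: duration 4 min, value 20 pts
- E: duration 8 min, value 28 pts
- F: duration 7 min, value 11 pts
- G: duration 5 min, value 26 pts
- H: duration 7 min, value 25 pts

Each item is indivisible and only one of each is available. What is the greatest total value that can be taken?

This is a 0/1 knapsack; check combinations near the capacity.
- C+D+G: duration 3+4+5=12, value 23+20+26=69
- C+E: duration 3+8=11, value 23+28=51
- G+H: duration 5+7=12, value 26+25=51
- C+G: duration 3+5=8, value 23+26=49
Best: 69 pts.

69 pts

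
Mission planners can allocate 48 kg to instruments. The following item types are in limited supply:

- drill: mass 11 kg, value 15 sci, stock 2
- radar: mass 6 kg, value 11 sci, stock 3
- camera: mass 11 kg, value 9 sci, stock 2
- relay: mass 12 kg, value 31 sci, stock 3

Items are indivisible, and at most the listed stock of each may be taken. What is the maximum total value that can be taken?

Best selections within mass 48 and stock limits:
- 2×radar + 3×relay: mass 48, value 115
- 1×drill + 3×relay: mass 47, value 108
Best: 115 sci.

115 sci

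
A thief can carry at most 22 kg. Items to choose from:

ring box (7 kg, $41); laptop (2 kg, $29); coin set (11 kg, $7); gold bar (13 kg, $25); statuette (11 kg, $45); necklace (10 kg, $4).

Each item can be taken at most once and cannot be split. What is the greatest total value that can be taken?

Check high-value combinations within 22 kg:
- ring box+laptop+statuette: weight 7+2+11=20, value 41+29+45=115
- ring box+laptop+gold bar: weight 7+2+13=22, value 41+29+25=95
- ring box+statuette: weight 7+11=18, value 41+45=86
Best: $115.

$115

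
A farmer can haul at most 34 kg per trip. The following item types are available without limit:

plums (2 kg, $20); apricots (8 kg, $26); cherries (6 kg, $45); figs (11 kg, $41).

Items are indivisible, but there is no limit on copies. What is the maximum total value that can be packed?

Best value-per-unit is plums at 20/2, and filling with it alone uses weight 17×2=34. No mix of the others beats 17×20 = 340.

$340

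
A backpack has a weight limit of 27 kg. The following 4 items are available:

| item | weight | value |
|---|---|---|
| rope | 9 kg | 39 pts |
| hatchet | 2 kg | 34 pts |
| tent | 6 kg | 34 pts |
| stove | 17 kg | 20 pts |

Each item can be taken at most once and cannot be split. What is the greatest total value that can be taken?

107 pts

Check high-value combinations within 27 kg:
- rope+hatchet+tent: weight 9+2+6=17, value 39+34+34=107
- hatchet+tent+stove: weight 2+6+17=25, value 34+34+20=88
- rope+hatchet: weight 9+2=11, value 39+34=73
- rope+tent: weight 9+6=15, value 39+34=73
Best: 107 pts.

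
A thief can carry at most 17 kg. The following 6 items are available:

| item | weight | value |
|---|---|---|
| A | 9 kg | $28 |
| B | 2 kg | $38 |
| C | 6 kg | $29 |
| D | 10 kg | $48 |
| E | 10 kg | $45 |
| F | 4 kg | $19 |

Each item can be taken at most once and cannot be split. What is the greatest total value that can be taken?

$105

Check high-value combinations within 17 kg:
- B+D+F: weight 2+10+4=16, value 38+48+19=105
- B+E+F: weight 2+10+4=16, value 38+45+19=102
- A+B+C: weight 9+2+6=17, value 28+38+29=95
- B+D: weight 2+10=12, value 38+48=86
- B+C+F: weight 2+6+4=12, value 38+29+19=86
Best: $105.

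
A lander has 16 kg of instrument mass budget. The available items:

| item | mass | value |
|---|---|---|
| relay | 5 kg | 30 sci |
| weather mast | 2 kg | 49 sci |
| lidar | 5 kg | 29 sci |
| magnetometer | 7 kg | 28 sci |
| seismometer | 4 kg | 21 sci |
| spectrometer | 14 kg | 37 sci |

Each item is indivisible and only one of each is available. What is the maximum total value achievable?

129 sci

Check high-value combinations within 16 kg:
- relay+weather mast+lidar+seismometer: mass 5+2+5+4=16, value 30+49+29+21=129
- relay+weather mast+lidar: mass 5+2+5=12, value 30+49+29=108
- relay+weather mast+magnetometer: mass 5+2+7=14, value 30+49+28=107
- weather mast+lidar+magnetometer: mass 2+5+7=14, value 49+29+28=106
- relay+weather mast+seismometer: mass 5+2+4=11, value 30+49+21=100
Best: 129 sci.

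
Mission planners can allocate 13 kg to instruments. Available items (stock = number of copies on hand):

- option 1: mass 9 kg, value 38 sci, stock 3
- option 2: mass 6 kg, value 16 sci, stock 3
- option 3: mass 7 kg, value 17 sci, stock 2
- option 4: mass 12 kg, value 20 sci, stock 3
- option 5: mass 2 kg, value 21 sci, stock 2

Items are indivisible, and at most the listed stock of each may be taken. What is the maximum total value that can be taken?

Top feasible selections:
- 1×option 1 + 2×option 5: mass 13, value 80
- 1×option 3 + 2×option 5: mass 11, value 59
- 1×option 1 + 1×option 5: mass 11, value 59
- 1×option 2 + 2×option 5: mass 10, value 58
Best: 80 sci.

80 sci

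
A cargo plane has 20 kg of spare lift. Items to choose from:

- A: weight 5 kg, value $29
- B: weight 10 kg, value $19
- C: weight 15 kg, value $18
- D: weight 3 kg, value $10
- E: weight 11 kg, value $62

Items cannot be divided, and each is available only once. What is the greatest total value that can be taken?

$101

Check high-value combinations within 20 kg:
- A+D+E: weight 5+3+11=19, value 29+10+62=101
- A+E: weight 5+11=16, value 29+62=91
- D+E: weight 3+11=14, value 10+62=72
- E: weight 11, value 62
- A+B+D: weight 5+10+3=18, value 29+19+10=58
Best: $101.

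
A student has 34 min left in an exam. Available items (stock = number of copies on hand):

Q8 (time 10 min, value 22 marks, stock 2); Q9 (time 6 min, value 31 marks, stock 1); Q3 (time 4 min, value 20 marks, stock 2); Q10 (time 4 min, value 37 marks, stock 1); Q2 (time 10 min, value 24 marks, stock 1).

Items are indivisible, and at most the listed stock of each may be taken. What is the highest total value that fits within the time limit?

Best selections within time 34 and stock limits:
- 1×Q8 + 1×Q9 + 1×Q3 + 1×Q10 + 1×Q2: time 34, value 134
- 1×Q9 + 2×Q3 + 1×Q10 + 1×Q2: time 28, value 132
Best: 134 marks.

134 marks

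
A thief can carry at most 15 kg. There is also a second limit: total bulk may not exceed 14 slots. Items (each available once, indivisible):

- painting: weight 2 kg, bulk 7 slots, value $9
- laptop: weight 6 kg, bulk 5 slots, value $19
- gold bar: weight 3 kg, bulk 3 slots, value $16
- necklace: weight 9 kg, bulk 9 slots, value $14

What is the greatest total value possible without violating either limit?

Feasible sets respecting both limits:
- laptop+gold bar: weight 9, bulk 8, value 35
- laptop+necklace: weight 15, bulk 14, value 33
- gold bar+necklace: weight 12, bulk 12, value 30
Best: $35.

$35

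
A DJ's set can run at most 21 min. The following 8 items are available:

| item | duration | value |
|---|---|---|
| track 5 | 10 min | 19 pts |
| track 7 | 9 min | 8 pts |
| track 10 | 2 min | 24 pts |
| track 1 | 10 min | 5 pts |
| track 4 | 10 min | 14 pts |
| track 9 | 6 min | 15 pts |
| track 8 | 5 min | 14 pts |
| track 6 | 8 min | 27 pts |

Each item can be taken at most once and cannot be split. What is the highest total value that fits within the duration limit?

80 pts

Check high-value combinations within 21 min:
- track 10+track 9+track 8+track 6: duration 2+6+5+8=21, value 24+15+14+27=80
- track 5+track 10+track 6: duration 10+2+8=20, value 19+24+27=70
- track 10+track 9+track 6: duration 2+6+8=16, value 24+15+27=66
- track 10+track 8+track 6: duration 2+5+8=15, value 24+14+27=65
- track 10+track 4+track 6: duration 2+10+8=20, value 24+14+27=65
Best: 80 pts.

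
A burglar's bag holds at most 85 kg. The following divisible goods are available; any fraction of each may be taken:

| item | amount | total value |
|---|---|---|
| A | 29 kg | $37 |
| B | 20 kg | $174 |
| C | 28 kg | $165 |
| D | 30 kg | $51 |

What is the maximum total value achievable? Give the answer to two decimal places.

Take in order of value per unit:
- B (174/20 per unit): all 20 → value 174, running total 174.00
- C (165/28 per unit): all 28 → value 165, running total 339.00
- D (51/30 per unit): all 30 → value 51, running total 390.00
- A (37/29 per unit): 7 of 29 → value 7×37/29 = 8.9310, running total 398.93
Total 398.93.

398.93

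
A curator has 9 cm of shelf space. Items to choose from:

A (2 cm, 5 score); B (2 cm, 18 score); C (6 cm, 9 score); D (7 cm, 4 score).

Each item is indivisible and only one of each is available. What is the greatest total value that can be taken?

Check high-value combinations within 9 cm:
- B+C: length 2+6=8, value 18+9=27
- A+B: length 2+2=4, value 5+18=23
- B+D: length 2+7=9, value 18+4=22
- B: length 2, value 18
Best: 27 score.

27 score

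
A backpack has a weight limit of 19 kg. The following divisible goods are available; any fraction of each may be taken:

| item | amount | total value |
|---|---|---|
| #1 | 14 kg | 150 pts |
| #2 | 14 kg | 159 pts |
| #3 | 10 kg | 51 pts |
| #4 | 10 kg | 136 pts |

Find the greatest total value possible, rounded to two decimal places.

238.21

Take in order of value per unit:
- #4 (136/10 per unit): all 10 → value 136, running total 136.00
- #2 (159/14 per unit): 9 of 14 → value 9×159/14 = 102.2143, running total 238.21
Total 238.21.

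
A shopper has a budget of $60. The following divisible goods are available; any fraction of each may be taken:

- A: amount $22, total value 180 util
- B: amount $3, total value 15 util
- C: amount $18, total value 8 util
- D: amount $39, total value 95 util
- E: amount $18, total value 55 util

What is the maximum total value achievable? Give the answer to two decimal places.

Take in order of value per unit:
- A (180/22 per unit): all 22 → value 180, running total 180.00
- B (15/3 per unit): all 3 → value 15, running total 195.00
- E (55/18 per unit): all 18 → value 55, running total 250.00
- D (95/39 per unit): 17 of 39 → value 17×95/39 = 41.4103, running total 291.41
Total 291.41.

291.41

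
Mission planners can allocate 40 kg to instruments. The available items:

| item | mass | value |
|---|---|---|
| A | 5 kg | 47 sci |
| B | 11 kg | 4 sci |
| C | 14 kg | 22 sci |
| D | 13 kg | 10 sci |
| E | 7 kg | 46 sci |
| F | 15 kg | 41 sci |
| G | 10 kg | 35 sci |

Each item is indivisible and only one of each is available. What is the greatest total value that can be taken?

169 sci

Check high-value combinations within 40 kg:
- A+E+F+G: mass 5+7+15+10=37, value 47+46+41+35=169
- A+C+E+G: mass 5+14+7+10=36, value 47+22+46+35=150
- A+D+E+F: mass 5+13+7+15=40, value 47+10+46+41=144
- A+D+E+G: mass 5+13+7+10=35, value 47+10+46+35=138
Best: 169 sci.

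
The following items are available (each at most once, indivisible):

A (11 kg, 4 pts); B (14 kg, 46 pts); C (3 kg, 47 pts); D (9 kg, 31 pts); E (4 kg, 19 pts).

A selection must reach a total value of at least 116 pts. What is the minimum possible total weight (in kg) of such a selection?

Subsets with value ≥ 116, sorted by total weight:
- B+C+D: weight 26, value 124
- B+C+D+E: weight 30, value 143
Minimum weight: 26 kg.

26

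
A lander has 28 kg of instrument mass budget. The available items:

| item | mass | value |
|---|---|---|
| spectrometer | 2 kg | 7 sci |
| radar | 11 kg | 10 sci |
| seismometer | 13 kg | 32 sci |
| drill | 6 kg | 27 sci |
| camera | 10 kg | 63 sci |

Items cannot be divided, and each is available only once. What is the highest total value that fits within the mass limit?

This is a 0/1 knapsack; check combinations near the capacity.
- spectrometer+seismometer+camera: mass 2+13+10=25, value 7+32+63=102
- radar+drill+camera: mass 11+6+10=27, value 10+27+63=100
- spectrometer+drill+camera: mass 2+6+10=18, value 7+27+63=97
- seismometer+camera: mass 13+10=23, value 32+63=95
- drill+camera: mass 6+10=16, value 27+63=90
Best: 102 sci.

102 sci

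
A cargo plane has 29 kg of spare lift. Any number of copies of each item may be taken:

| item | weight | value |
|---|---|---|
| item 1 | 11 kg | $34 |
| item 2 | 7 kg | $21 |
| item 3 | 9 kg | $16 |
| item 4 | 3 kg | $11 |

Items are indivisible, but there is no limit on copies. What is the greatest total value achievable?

$100

Best value-per-unit is item 4 at 11/3; filling with it alone gives 9×11 = 99.
Optimal mix: 1×item 1 + 6×item 4 → weight 29, value 100.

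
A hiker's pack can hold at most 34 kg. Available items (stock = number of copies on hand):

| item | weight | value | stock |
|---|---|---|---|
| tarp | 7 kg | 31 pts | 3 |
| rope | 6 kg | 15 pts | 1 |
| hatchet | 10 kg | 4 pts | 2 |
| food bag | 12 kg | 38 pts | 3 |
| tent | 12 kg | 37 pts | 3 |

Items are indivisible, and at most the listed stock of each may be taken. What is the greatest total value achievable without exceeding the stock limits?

131 pts

Top feasible selections:
- 3×tarp + 1×food bag: weight 33, value 131
- 3×tarp + 1×tent: weight 33, value 130
Best: 131 pts.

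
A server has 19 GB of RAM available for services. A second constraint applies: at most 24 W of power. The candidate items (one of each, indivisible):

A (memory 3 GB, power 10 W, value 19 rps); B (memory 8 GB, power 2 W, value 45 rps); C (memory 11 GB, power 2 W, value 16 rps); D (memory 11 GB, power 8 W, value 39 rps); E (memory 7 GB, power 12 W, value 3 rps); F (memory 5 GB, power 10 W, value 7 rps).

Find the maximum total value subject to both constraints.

Feasible sets respecting both limits:
- B+D: memory 19, power 10, value 84
- A+B+F: memory 16, power 22, value 71
- A+B+E: memory 18, power 24, value 67
- A+B: memory 11, power 12, value 64
Best: 84 rps.

84 rps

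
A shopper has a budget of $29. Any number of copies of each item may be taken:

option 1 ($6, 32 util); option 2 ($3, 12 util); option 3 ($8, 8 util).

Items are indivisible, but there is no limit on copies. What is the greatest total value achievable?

140 util

Best value-per-unit is option 1 at 32/6; filling with it alone gives 4×32 = 128.
Optimal mix: 4×option 1 + 1×option 2 → cost 27, value 140.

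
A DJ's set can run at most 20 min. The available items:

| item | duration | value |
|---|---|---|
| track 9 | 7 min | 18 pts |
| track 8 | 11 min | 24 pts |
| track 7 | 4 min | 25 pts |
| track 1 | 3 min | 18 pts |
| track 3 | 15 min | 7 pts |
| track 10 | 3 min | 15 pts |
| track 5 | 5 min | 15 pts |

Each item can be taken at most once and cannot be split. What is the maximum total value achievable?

Check high-value combinations within 20 min:
- track 9+track 7+track 1+track 10: duration 7+4+3+3=17, value 18+25+18+15=76
- track 9+track 7+track 1+track 5: duration 7+4+3+5=19, value 18+25+18+15=76
- track 7+track 1+track 10+track 5: duration 4+3+3+5=15, value 25+18+15+15=73
- track 9+track 7+track 10+track 5: duration 7+4+3+5=19, value 18+25+15+15=73
Best: 76 pts.

76 pts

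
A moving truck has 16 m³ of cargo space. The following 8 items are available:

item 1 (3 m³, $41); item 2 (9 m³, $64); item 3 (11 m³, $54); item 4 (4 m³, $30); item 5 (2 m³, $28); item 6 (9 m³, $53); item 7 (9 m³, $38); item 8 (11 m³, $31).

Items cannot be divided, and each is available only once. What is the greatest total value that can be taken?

$135

Check high-value combinations within 16 m³:
- item 1+item 2+item 4: volume 3+9+4=16, value 41+64+30=135
- item 1+item 2+item 5: volume 3+9+2=14, value 41+64+28=133
- item 1+item 4+item 6: volume 3+4+9=16, value 41+30+53=124
- item 1+item 3+item 5: volume 3+11+2=16, value 41+54+28=123
- item 1+item 5+item 6: volume 3+2+9=14, value 41+28+53=122
Best: $135.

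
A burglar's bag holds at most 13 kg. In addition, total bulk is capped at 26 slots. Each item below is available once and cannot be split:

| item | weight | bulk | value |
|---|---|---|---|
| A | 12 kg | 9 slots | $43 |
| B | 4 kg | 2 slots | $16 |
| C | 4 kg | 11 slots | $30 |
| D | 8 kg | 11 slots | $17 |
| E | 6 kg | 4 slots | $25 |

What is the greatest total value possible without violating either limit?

Feasible sets respecting both limits:
- C+E: weight 10, bulk 15, value 55
- C+D: weight 12, bulk 22, value 47
- B+C: weight 8, bulk 13, value 46
Best: $55.

$55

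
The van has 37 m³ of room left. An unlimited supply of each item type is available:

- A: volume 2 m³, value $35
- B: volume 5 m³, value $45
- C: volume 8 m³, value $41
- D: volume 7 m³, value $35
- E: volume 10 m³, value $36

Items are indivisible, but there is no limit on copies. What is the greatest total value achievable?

$630

Best value-per-unit is A at 35/2, and filling with it alone uses volume 18×2=36. No mix of the others beats 18×35 = 630.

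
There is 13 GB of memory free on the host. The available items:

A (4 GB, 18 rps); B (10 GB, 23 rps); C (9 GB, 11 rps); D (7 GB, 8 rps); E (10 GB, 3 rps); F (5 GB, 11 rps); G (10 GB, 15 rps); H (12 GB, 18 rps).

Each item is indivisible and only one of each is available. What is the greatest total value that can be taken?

29 rps

Check high-value combinations within 13 GB:
- A+F: memory 4+5=9, value 18+11=29
- A+C: memory 4+9=13, value 18+11=29
- A+D: memory 4+7=11, value 18+8=26
- B: memory 10, value 23
- D+F: memory 7+5=12, value 8+11=19
Best: 29 rps.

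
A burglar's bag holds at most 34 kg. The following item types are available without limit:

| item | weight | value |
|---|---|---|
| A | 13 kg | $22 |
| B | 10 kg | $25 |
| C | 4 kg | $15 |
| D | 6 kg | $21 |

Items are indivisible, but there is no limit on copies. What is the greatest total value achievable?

Best value-per-unit is C at 15/4; filling with it alone gives 8×15 = 120.
Optimal mix: 7×C + 1×D → weight 34, value 126.

$126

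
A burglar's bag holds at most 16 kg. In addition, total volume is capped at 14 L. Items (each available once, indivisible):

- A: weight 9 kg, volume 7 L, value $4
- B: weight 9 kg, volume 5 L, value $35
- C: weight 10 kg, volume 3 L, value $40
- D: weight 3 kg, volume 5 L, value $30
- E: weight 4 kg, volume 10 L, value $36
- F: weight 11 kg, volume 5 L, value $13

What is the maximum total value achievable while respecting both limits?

$76

Feasible sets respecting both limits:
- C+E: weight 14, volume 13, value 76
- C+D: weight 13, volume 8, value 70
- B+D: weight 12, volume 10, value 65
- D+F: weight 14, volume 10, value 43
Best: $76.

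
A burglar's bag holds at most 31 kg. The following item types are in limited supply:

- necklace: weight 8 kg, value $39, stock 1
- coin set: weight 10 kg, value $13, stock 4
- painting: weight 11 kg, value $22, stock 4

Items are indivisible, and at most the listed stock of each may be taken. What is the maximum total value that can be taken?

$83

Top feasible selections:
- 1×necklace + 2×painting: weight 30, value 83
- 1×necklace + 1×coin set + 1×painting: weight 29, value 74
Best: $83.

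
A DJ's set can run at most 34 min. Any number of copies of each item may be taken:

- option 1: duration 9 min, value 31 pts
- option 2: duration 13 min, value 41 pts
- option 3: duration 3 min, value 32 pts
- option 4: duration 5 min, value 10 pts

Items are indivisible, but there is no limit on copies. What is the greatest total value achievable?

Best value-per-unit is option 3 at 32/3, and filling with it alone uses duration 11×3=33. No mix of the others beats 11×32 = 352.

352 pts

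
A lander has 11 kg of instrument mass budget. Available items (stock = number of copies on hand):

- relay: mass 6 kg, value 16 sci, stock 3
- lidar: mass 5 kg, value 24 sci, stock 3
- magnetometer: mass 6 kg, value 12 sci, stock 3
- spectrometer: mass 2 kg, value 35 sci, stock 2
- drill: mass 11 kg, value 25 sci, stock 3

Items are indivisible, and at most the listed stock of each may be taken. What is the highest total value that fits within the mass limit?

94 sci

Best selections within mass 11 and stock limits:
- 1×lidar + 2×spectrometer: mass 9, value 94
- 1×relay + 2×spectrometer: mass 10, value 86
Best: 94 sci.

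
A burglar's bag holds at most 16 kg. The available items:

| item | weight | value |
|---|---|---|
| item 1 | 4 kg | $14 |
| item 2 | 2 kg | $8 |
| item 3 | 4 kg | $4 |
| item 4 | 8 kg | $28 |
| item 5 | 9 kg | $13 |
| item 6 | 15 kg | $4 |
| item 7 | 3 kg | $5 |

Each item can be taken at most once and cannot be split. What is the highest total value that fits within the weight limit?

Check high-value combinations within 16 kg:
- item 1+item 2+item 4: weight 4+2+8=14, value 14+8+28=50
- item 1+item 4+item 7: weight 4+8+3=15, value 14+28+5=47
- item 1+item 3+item 4: weight 4+4+8=16, value 14+4+28=46
- item 1+item 4: weight 4+8=12, value 14+28=42
Best: $50.

$50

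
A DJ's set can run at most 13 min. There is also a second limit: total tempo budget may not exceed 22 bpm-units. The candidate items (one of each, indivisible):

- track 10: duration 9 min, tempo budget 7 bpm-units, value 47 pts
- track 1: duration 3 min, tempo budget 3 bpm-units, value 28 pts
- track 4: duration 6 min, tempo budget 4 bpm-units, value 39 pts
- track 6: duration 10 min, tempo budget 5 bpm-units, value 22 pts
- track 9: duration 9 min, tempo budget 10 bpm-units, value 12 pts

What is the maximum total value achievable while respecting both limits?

Feasible sets respecting both limits:
- track 10+track 1: duration 12, tempo budget 10, value 75
- track 1+track 4: duration 9, tempo budget 7, value 67
- track 1+track 6: duration 13, tempo budget 8, value 50
- track 10: duration 9, tempo budget 7, value 47
Best: 75 pts.

75 pts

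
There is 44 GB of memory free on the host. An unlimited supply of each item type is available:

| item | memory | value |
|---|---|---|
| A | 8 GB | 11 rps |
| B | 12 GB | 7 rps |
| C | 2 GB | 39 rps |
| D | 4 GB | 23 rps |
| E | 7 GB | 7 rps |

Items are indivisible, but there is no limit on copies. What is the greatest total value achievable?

Best value-per-unit is C at 39/2, and filling with it alone uses memory 22×2=44. No mix of the others beats 22×39 = 858.

858 rps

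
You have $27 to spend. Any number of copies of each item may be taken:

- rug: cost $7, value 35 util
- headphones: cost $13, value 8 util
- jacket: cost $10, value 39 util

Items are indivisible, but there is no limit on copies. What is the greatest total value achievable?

113 util

Best value-per-unit is rug at 35/7; filling with it alone gives 3×35 = 105.
Optimal mix: 1×rug + 2×jacket → cost 27, value 113.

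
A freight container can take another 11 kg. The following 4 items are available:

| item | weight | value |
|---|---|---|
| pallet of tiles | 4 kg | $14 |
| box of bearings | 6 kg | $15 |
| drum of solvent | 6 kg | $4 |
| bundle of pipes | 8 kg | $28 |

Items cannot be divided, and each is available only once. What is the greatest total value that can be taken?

$29

Check high-value combinations within 11 kg:
- pallet of tiles+box of bearings: weight 4+6=10, value 14+15=29
- bundle of pipes: weight 8, value 28
- pallet of tiles+drum of solvent: weight 4+6=10, value 14+4=18
- box of bearings: weight 6, value 15
Best: $29.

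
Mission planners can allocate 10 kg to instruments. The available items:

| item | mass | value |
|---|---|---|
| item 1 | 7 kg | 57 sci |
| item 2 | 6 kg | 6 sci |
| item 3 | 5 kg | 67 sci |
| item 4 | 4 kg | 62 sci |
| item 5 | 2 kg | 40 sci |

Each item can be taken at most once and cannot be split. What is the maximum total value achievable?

129 sci

Check high-value combinations within 10 kg:
- item 3+item 4: mass 5+4=9, value 67+62=129
- item 3+item 5: mass 5+2=7, value 67+40=107
- item 4+item 5: mass 4+2=6, value 62+40=102
- item 1+item 5: mass 7+2=9, value 57+40=97
Best: 129 sci.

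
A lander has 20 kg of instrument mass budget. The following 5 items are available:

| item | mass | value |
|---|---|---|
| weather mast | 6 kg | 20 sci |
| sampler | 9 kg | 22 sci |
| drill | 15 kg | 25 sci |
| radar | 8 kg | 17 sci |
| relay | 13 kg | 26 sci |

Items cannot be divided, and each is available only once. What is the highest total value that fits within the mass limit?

46 sci

Check high-value combinations within 20 kg:
- weather mast+relay: mass 6+13=19, value 20+26=46
- weather mast+sampler: mass 6+9=15, value 20+22=42
- sampler+radar: mass 9+8=17, value 22+17=39
Best: 46 sci.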